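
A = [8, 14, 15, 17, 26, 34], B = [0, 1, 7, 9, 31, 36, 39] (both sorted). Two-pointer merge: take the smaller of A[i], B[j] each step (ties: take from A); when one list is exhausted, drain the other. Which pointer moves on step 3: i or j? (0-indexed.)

j

i=0 j=0: A[i]=8>B[j]=0 take 0, j++
i=0 j=1: A[i]=8>B[j]=1 take 1, j++
i=0 j=2: A[i]=8>B[j]=7 take 7, j++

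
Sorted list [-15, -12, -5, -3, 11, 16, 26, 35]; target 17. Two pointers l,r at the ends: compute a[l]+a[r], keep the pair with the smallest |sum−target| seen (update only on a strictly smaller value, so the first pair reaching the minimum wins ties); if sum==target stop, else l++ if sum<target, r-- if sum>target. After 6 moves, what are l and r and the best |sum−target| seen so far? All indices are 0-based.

l=4, r=5, best |Δ|=3

[0,7] -15+35=20 d=3 * → r--
[0,6] -15+26=11 d=6 → l++
[1,6] -12+26=14 d=3 → l++
[2,6] -5+26=21 d=4 → r--
[2,5] -5+16=11 d=6 → l++
[3,5] -3+16=13 d=4 → l++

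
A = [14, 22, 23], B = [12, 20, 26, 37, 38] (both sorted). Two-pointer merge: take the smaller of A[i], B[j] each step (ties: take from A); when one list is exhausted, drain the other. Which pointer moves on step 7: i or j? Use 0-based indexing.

j

[i=0,j=0] A[i]=14>B[j]=12 take 12 → j++
[i=0,j=1] A[i]=14<=B[j]=20 take 14 → i++
[i=1,j=1] A[i]=22>B[j]=20 take 20 → j++
[i=1,j=2] A[i]=22<=B[j]=26 take 22 → i++
[i=2,j=2] A[i]=23<=B[j]=26 take 23 → i++
[i=3,j=2] A done, take B[j]=26 → j++
[i=3,j=3] A done, take B[j]=37 → j++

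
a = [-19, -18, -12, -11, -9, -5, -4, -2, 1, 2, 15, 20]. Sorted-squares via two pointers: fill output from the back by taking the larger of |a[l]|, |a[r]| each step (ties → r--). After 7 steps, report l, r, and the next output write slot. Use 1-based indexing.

[1,12] |-19|<=|20| out[12]=400 → r--
[1,11] |-19|>|15| out[11]=361 → l++
[2,11] |-18|>|15| out[10]=324 → l++
[3,11] |-12|<=|15| out[9]=225 → r--
[3,10] |-12|>|2| out[8]=144 → l++
[4,10] |-11|>|2| out[7]=121 → l++
[5,10] |-9|>|2| out[6]=81 → l++

l=6, r=10, next write slot=5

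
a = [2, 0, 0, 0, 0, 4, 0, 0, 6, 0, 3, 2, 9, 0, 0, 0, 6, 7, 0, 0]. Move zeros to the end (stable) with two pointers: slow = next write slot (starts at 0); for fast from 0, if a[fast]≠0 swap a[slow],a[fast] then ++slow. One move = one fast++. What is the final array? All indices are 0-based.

slow=0 fast=0: a[fast]=2≠0 swap→a[0]=2, slow++,fast++
slow=1 fast=1: a[fast]=0, fast++
slow=1 fast=2: a[fast]=0, fast++
slow=1 fast=3: a[fast]=0, fast++
slow=1 fast=4: a[fast]=0, fast++
slow=1 fast=5: a[fast]=4≠0 swap→a[1]=4, slow++,fast++
slow=2 fast=6: a[fast]=0, fast++
slow=2 fast=7: a[fast]=0, fast++
slow=2 fast=8: a[fast]=6≠0 swap→a[2]=6, slow++,fast++
slow=3 fast=9: a[fast]=0, fast++
slow=3 fast=10: a[fast]=3≠0 swap→a[3]=3, slow++,fast++
slow=4 fast=11: a[fast]=2≠0 swap→a[4]=2, slow++,fast++
slow=5 fast=12: a[fast]=9≠0 swap→a[5]=9, slow++,fast++
slow=6 fast=13: a[fast]=0, fast++
slow=6 fast=14: a[fast]=0, fast++
slow=6 fast=15: a[fast]=0, fast++
slow=6 fast=16: a[fast]=6≠0 swap→a[6]=6, slow++,fast++
slow=7 fast=17: a[fast]=7≠0 swap→a[7]=7, slow++,fast++
slow=8 fast=18: a[fast]=0, fast++
slow=8 fast=19: a[fast]=0, fast++

[2, 4, 6, 3, 2, 9, 6, 7, 0, 0, 0, 0, 0, 0, 0, 0, 0, 0, 0, 0]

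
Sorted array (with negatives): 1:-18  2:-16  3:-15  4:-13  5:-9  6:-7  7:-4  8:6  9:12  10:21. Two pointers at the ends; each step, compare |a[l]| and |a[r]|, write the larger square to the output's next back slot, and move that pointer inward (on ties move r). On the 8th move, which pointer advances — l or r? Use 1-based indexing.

l=1 r=10: |-18|<=|21| out[10]=441, r--
l=1 r=9: |-18|>|12| out[9]=324, l++
l=2 r=9: |-16|>|12| out[8]=256, l++
l=3 r=9: |-15|>|12| out[7]=225, l++
l=4 r=9: |-13|>|12| out[6]=169, l++
l=5 r=9: |-9|<=|12| out[5]=144, r--
l=5 r=8: |-9|>|6| out[4]=81, l++
l=6 r=8: |-7|>|6| out[3]=49, l++

l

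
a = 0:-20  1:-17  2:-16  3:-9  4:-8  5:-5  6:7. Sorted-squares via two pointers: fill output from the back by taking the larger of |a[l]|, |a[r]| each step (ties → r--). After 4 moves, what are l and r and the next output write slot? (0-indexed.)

l=4, r=6, next write slot=2

l=0 r=6: |-20|>|7| out[6]=400, l++
l=1 r=6: |-17|>|7| out[5]=289, l++
l=2 r=6: |-16|>|7| out[4]=256, l++
l=3 r=6: |-9|>|7| out[3]=81, l++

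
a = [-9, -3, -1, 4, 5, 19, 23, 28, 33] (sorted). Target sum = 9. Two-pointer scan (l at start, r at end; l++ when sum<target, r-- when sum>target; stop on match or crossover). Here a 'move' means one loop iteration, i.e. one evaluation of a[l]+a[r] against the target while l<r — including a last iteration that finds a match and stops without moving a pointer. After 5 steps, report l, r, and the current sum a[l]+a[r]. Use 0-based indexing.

l=1, r=4, sum=2

l=0 r=8: -9+33=24 >9, r--
l=0 r=7: -9+28=19 >9, r--
l=0 r=6: -9+23=14 >9, r--
l=0 r=5: -9+19=10 >9, r--
l=0 r=4: -9+5=-4 <9, l++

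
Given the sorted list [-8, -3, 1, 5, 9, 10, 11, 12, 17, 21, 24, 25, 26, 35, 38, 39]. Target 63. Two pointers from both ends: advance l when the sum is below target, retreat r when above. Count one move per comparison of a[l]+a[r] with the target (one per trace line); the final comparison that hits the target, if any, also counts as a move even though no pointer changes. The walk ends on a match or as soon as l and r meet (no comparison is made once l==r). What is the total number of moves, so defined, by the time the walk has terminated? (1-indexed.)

[1,16] -8+39=31 <63 → l++
[2,16] -3+39=36 <63 → l++
[3,16] 1+39=40 <63 → l++
[4,16] 5+39=44 <63 → l++
[5,16] 9+39=48 <63 → l++
[6,16] 10+39=49 <63 → l++
[7,16] 11+39=50 <63 → l++
[8,16] 12+39=51 <63 → l++
[9,16] 17+39=56 <63 → l++
[10,16] 21+39=60 <63 → l++
[11,16] 24+39=63 → found

11 moves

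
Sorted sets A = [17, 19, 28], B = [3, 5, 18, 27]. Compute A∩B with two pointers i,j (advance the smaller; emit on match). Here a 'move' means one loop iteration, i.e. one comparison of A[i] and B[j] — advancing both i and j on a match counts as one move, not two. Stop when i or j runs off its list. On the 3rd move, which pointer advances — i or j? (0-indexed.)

i

[i=0,j=0] 17>3 → j++
[i=0,j=1] 17>5 → j++
[i=0,j=2] 17<18 → i++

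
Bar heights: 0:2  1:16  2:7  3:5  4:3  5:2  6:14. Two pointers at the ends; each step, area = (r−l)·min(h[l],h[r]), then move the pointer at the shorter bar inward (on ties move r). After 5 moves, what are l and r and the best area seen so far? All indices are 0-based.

[0,6] min(2,14)*6=12 best=12 * → l++
[1,6] min(16,14)*5=70 best=70 * → r--
[1,5] min(16,2)*4=8 best=70 → r--
[1,4] min(16,3)*3=9 best=70 → r--
[1,3] min(16,5)*2=10 best=70 → r--

l=1, r=2, best area=70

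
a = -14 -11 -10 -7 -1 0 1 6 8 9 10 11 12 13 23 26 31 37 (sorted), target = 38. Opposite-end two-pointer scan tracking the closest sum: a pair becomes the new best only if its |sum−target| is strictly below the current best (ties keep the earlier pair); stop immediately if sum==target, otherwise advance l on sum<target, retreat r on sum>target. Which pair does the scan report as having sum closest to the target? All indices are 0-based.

[0,17] -14+37=23 d=15 * → l++
[1,17] -11+37=26 d=12 * → l++
[2,17] -10+37=27 d=11 * → l++
[3,17] -7+37=30 d=8 * → l++
[4,17] -1+37=36 d=2 * → l++
[5,17] 0+37=37 d=1 * → l++
[6,17] 1+37=38 d=0 * → stop

pair (1, 37) with sum 38 (|Δ|=0)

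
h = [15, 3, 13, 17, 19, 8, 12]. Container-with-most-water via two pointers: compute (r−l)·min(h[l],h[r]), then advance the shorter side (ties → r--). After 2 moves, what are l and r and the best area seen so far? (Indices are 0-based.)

[0,6] min(15,12)*6=72 best=72 * → r--
[0,5] min(15,8)*5=40 best=72 → r--

l=0, r=4, best area=72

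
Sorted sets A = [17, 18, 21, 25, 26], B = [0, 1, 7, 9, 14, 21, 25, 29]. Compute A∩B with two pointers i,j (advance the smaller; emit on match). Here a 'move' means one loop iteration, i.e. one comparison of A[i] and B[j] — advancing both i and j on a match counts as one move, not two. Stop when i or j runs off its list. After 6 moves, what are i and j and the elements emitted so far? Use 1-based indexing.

i=2, j=6, emitted=[]

[i=1,j=1] 17>0 → j++
[i=1,j=2] 17>1 → j++
[i=1,j=3] 17>7 → j++
[i=1,j=4] 17>9 → j++
[i=1,j=5] 17>14 → j++
[i=1,j=6] 17<21 → i++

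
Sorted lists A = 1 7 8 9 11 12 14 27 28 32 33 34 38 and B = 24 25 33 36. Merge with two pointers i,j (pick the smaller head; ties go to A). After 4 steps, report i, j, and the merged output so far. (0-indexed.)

i=4, j=0, merged so far=[1, 7, 8, 9]

i=0 j=0: A[i]=1<=B[j]=24 take 1, i++
i=1 j=0: A[i]=7<=B[j]=24 take 7, i++
i=2 j=0: A[i]=8<=B[j]=24 take 8, i++
i=3 j=0: A[i]=9<=B[j]=24 take 9, i++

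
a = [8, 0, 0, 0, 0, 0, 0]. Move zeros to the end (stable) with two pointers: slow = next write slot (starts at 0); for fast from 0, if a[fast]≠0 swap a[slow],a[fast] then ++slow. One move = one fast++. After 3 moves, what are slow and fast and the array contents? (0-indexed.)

(s=0,f=0) a[fast]=8≠0 swap→a[0]=8 → slow++,fast++
(s=1,f=1) a[fast]=0 → fast++
(s=1,f=2) a[fast]=0 → fast++

slow=1, fast=3, a=[8, 0, 0, 0, 0, 0, 0]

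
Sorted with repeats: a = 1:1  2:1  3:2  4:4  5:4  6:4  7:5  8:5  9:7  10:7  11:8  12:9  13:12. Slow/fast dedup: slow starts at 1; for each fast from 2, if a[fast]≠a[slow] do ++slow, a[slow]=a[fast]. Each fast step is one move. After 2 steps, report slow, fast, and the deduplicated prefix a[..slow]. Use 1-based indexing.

slow=2, fast=4, prefix=[1, 2]

slow=1 fast=2: a[fast]=1=a[slow] dup, fast++
slow=1 fast=3: a[fast]=2≠a[slow]=1 write a[2]=2, slow++,fast++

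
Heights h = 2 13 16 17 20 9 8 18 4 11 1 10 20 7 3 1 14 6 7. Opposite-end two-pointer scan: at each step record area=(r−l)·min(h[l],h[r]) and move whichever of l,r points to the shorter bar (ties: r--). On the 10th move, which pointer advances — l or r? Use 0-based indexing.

l

[0,18] min(2,7)*18=36 best=36 * → l++
[1,18] min(13,7)*17=119 best=119 * → r--
[1,17] min(13,6)*16=96 best=119 → r--
[1,16] min(13,14)*15=195 best=195 * → l++
[2,16] min(16,14)*14=196 best=196 * → r--
[2,15] min(16,1)*13=13 best=196 → r--
[2,14] min(16,3)*12=36 best=196 → r--
[2,13] min(16,7)*11=77 best=196 → r--
[2,12] min(16,20)*10=160 best=196 → l++
[3,12] min(17,20)*9=153 best=196 → l++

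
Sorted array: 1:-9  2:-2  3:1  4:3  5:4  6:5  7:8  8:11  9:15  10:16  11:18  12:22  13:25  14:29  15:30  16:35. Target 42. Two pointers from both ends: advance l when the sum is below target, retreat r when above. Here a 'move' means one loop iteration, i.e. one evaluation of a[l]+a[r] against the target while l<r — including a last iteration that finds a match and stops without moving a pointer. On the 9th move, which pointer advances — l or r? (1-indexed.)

l

l=1 r=16: -9+35=26 <42, l++
l=2 r=16: -2+35=33 <42, l++
l=3 r=16: 1+35=36 <42, l++
l=4 r=16: 3+35=38 <42, l++
l=5 r=16: 4+35=39 <42, l++
l=6 r=16: 5+35=40 <42, l++
l=7 r=16: 8+35=43 >42, r--
l=7 r=15: 8+30=38 <42, l++
l=8 r=15: 11+30=41 <42, l++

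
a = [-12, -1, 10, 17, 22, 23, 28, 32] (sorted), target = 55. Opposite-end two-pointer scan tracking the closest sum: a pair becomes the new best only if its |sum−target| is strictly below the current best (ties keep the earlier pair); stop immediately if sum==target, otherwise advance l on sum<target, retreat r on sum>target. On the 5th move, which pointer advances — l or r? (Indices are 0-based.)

[0,7] -12+32=20 d=35 * → l++
[1,7] -1+32=31 d=24 * → l++
[2,7] 10+32=42 d=13 * → l++
[3,7] 17+32=49 d=6 * → l++
[4,7] 22+32=54 d=1 * → l++

l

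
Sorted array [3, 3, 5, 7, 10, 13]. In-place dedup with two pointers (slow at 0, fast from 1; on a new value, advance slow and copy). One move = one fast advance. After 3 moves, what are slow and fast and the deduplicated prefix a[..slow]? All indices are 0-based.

(s=0,f=1) a[fast]=3=a[slow] dup → fast++
(s=0,f=2) a[fast]=5≠a[slow]=3 write a[1]=5 → slow++,fast++
(s=1,f=3) a[fast]=7≠a[slow]=5 write a[2]=7 → slow++,fast++

slow=2, fast=4, prefix=[3, 5, 7]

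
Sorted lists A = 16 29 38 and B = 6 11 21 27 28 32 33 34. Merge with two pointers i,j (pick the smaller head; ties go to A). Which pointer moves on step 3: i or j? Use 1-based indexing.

[i=1,j=1] A[i]=16>B[j]=6 take 6 → j++
[i=1,j=2] A[i]=16>B[j]=11 take 11 → j++
[i=1,j=3] A[i]=16<=B[j]=21 take 16 → i++

i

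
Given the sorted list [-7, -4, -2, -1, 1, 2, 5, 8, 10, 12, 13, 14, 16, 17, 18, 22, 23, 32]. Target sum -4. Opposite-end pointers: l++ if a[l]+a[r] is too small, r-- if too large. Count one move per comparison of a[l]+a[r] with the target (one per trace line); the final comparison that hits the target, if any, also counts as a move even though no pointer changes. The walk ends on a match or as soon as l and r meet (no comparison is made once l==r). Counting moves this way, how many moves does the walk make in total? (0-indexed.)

17 moves

l=0 r=17: -7+32=25 >-4, r--
l=0 r=16: -7+23=16 >-4, r--
l=0 r=15: -7+22=15 >-4, r--
l=0 r=14: -7+18=11 >-4, r--
l=0 r=13: -7+17=10 >-4, r--
l=0 r=12: -7+16=9 >-4, r--
l=0 r=11: -7+14=7 >-4, r--
l=0 r=10: -7+13=6 >-4, r--
l=0 r=9: -7+12=5 >-4, r--
l=0 r=8: -7+10=3 >-4, r--
l=0 r=7: -7+8=1 >-4, r--
l=0 r=6: -7+5=-2 >-4, r--
l=0 r=5: -7+2=-5 <-4, l++
l=1 r=5: -4+2=-2 >-4, r--
l=1 r=4: -4+1=-3 >-4, r--
l=1 r=3: -4+-1=-5 <-4, l++
l=2 r=3: -2+-1=-3 >-4, r--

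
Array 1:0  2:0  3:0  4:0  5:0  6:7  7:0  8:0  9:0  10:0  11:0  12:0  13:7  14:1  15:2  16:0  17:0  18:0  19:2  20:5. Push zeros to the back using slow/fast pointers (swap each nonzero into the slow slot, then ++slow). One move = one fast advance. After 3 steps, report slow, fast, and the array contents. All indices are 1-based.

slow=1 fast=1: a[fast]=0, fast++
slow=1 fast=2: a[fast]=0, fast++
slow=1 fast=3: a[fast]=0, fast++

slow=1, fast=4, a=[0, 0, 0, 0, 0, 7, 0, 0, 0, 0, 0, 0, 7, 1, 2, 0, 0, 0, 2, 5]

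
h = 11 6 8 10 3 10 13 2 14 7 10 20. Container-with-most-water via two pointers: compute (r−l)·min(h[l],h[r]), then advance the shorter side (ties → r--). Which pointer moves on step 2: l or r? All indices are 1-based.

l

l=1 r=12: min(11,20)*11=121 best=121 *, l++
l=2 r=12: min(6,20)*10=60 best=121, l++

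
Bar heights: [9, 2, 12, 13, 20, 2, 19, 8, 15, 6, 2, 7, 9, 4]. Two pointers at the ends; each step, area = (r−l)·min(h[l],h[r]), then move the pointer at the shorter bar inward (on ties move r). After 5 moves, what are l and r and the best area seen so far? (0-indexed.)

[0,13] min(9,4)*13=52 best=52 * → r--
[0,12] min(9,9)*12=108 best=108 * → r--
[0,11] min(9,7)*11=77 best=108 → r--
[0,10] min(9,2)*10=20 best=108 → r--
[0,9] min(9,6)*9=54 best=108 → r--

l=0, r=8, best area=108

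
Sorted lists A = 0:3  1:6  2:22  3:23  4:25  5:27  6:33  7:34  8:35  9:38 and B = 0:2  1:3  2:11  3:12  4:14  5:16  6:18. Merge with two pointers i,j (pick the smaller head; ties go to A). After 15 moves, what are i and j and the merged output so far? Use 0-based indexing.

[i=0,j=0] A[i]=3>B[j]=2 take 2 → j++
[i=0,j=1] A[i]=3<=B[j]=3 take 3 → i++
[i=1,j=1] A[i]=6>B[j]=3 take 3 → j++
[i=1,j=2] A[i]=6<=B[j]=11 take 6 → i++
[i=2,j=2] A[i]=22>B[j]=11 take 11 → j++
[i=2,j=3] A[i]=22>B[j]=12 take 12 → j++
[i=2,j=4] A[i]=22>B[j]=14 take 14 → j++
[i=2,j=5] A[i]=22>B[j]=16 take 16 → j++
[i=2,j=6] A[i]=22>B[j]=18 take 18 → j++
[i=2,j=7] B done, take A[i]=22 → i++
[i=3,j=7] B done, take A[i]=23 → i++
[i=4,j=7] B done, take A[i]=25 → i++
[i=5,j=7] B done, take A[i]=27 → i++
[i=6,j=7] B done, take A[i]=33 → i++
[i=7,j=7] B done, take A[i]=34 → i++

i=8, j=7, merged so far=[2, 3, 3, 6, 11, 12, 14, 16, 18, 22, 23, 25, 27, 33, 34]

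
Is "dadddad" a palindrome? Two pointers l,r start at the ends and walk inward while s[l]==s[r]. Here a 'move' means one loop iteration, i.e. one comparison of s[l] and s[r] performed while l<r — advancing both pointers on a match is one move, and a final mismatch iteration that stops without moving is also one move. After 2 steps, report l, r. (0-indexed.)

[0,6] 'd'=='d' → l++,r--
[1,5] 'a'=='a' → l++,r--

l=2, r=4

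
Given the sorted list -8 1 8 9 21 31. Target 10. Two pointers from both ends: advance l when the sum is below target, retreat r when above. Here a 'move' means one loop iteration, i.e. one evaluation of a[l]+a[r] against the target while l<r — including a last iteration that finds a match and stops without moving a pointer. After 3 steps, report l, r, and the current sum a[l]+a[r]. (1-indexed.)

l=2, r=4, sum=10

[1,6] -8+31=23 >10 → r--
[1,5] -8+21=13 >10 → r--
[1,4] -8+9=1 <10 → l++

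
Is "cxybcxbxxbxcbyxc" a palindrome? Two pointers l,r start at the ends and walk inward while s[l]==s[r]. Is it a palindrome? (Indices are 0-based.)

palindrome

[0,15] 'c'=='c' → l++,r--
[1,14] 'x'=='x' → l++,r--
[2,13] 'y'=='y' → l++,r--
[3,12] 'b'=='b' → l++,r--
[4,11] 'c'=='c' → l++,r--
[5,10] 'x'=='x' → l++,r--
[6,9] 'b'=='b' → l++,r--
[7,8] 'x'=='x' → l++,r--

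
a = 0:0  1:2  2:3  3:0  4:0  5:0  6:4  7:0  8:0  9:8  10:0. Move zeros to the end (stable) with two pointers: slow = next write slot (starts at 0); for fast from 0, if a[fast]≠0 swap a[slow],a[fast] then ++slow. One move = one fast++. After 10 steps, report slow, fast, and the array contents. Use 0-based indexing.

(s=0,f=0) a[fast]=0 → fast++
(s=0,f=1) a[fast]=2≠0 swap→a[0]=2 → slow++,fast++
(s=1,f=2) a[fast]=3≠0 swap→a[1]=3 → slow++,fast++
(s=2,f=3) a[fast]=0 → fast++
(s=2,f=4) a[fast]=0 → fast++
(s=2,f=5) a[fast]=0 → fast++
(s=2,f=6) a[fast]=4≠0 swap→a[2]=4 → slow++,fast++
(s=3,f=7) a[fast]=0 → fast++
(s=3,f=8) a[fast]=0 → fast++
(s=3,f=9) a[fast]=8≠0 swap→a[3]=8 → slow++,fast++

slow=4, fast=10, a=[2, 3, 4, 8, 0, 0, 0, 0, 0, 0, 0]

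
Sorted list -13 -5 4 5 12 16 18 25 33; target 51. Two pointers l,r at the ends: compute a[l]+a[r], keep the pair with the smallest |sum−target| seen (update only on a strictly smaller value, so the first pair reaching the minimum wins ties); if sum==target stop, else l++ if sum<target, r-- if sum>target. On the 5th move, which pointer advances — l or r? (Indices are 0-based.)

l

l=0 r=8: -13+33=20 d=31 *, l++
l=1 r=8: -5+33=28 d=23 *, l++
l=2 r=8: 4+33=37 d=14 *, l++
l=3 r=8: 5+33=38 d=13 *, l++
l=4 r=8: 12+33=45 d=6 *, l++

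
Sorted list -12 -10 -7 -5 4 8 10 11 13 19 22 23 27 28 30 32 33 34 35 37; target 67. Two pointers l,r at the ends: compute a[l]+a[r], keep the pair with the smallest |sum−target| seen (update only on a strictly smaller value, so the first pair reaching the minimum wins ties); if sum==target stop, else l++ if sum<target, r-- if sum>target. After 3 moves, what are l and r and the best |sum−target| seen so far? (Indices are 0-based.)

l=3, r=19, best |Δ|=37

l=0 r=19: -12+37=25 d=42 *, l++
l=1 r=19: -10+37=27 d=40 *, l++
l=2 r=19: -7+37=30 d=37 *, l++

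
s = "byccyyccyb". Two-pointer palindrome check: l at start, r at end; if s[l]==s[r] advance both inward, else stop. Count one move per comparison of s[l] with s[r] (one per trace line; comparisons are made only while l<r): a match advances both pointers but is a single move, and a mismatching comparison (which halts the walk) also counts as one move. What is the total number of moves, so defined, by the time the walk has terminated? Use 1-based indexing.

l=1 r=10: 'b'=='b', l++,r--
l=2 r=9: 'y'=='y', l++,r--
l=3 r=8: 'c'=='c', l++,r--
l=4 r=7: 'c'=='c', l++,r--
l=5 r=6: 'y'=='y', l++,r--

5 moves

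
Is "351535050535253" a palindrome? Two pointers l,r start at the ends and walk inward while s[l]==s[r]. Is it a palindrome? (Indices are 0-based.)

[0,14] '3'=='3' → l++,r--
[1,13] '5'=='5' → l++,r--
[2,12] '1'!='2' → stop

not a palindrome (mismatch at 2,12)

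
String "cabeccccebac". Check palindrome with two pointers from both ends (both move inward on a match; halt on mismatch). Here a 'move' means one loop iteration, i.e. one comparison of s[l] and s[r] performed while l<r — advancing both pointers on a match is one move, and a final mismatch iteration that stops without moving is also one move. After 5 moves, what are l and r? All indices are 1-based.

l=1 r=12: 'c'=='c', l++,r--
l=2 r=11: 'a'=='a', l++,r--
l=3 r=10: 'b'=='b', l++,r--
l=4 r=9: 'e'=='e', l++,r--
l=5 r=8: 'c'=='c', l++,r--

l=6, r=7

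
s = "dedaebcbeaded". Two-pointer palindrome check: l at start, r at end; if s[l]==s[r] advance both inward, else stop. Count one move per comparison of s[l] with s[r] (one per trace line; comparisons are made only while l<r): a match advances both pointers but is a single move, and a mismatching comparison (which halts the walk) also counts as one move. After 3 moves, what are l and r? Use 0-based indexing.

l=3, r=9

l=0 r=12: 'd'=='d', l++,r--
l=1 r=11: 'e'=='e', l++,r--
l=2 r=10: 'd'=='d', l++,r--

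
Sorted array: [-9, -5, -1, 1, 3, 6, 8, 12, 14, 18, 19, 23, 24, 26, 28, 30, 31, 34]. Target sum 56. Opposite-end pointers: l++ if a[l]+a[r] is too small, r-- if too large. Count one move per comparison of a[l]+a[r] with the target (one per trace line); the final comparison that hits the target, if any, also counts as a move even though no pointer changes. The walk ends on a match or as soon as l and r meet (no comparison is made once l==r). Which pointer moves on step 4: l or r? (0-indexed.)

l

l=0 r=17: -9+34=25 <56, l++
l=1 r=17: -5+34=29 <56, l++
l=2 r=17: -1+34=33 <56, l++
l=3 r=17: 1+34=35 <56, l++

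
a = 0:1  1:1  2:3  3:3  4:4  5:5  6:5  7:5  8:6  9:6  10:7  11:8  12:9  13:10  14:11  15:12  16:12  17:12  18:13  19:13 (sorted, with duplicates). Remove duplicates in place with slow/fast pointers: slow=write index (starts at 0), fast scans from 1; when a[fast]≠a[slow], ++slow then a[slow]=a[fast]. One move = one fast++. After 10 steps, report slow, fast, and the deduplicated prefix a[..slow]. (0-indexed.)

slow=0 fast=1: a[fast]=1=a[slow] dup, fast++
slow=0 fast=2: a[fast]=3≠a[slow]=1 write a[1]=3, slow++,fast++
slow=1 fast=3: a[fast]=3=a[slow] dup, fast++
slow=1 fast=4: a[fast]=4≠a[slow]=3 write a[2]=4, slow++,fast++
slow=2 fast=5: a[fast]=5≠a[slow]=4 write a[3]=5, slow++,fast++
slow=3 fast=6: a[fast]=5=a[slow] dup, fast++
slow=3 fast=7: a[fast]=5=a[slow] dup, fast++
slow=3 fast=8: a[fast]=6≠a[slow]=5 write a[4]=6, slow++,fast++
slow=4 fast=9: a[fast]=6=a[slow] dup, fast++
slow=4 fast=10: a[fast]=7≠a[slow]=6 write a[5]=7, slow++,fast++

slow=5, fast=11, prefix=[1, 3, 4, 5, 6, 7]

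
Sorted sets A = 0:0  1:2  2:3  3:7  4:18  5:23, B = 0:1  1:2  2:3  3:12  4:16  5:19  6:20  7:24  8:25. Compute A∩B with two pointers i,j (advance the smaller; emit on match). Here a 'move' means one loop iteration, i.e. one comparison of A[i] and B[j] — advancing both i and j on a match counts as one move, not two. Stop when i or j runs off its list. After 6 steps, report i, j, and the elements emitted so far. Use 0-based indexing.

[i=0,j=0] 0<1 → i++
[i=1,j=0] 2>1 → j++
[i=1,j=1] 2==2 emit → i++,j++
[i=2,j=2] 3==3 emit → i++,j++
[i=3,j=3] 7<12 → i++
[i=4,j=3] 18>12 → j++

i=4, j=4, emitted=[2, 3]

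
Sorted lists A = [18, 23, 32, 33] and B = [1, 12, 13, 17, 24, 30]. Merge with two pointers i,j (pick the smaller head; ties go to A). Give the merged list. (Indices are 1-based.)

[i=1,j=1] A[i]=18>B[j]=1 take 1 → j++
[i=1,j=2] A[i]=18>B[j]=12 take 12 → j++
[i=1,j=3] A[i]=18>B[j]=13 take 13 → j++
[i=1,j=4] A[i]=18>B[j]=17 take 17 → j++
[i=1,j=5] A[i]=18<=B[j]=24 take 18 → i++
[i=2,j=5] A[i]=23<=B[j]=24 take 23 → i++
[i=3,j=5] A[i]=32>B[j]=24 take 24 → j++
[i=3,j=6] A[i]=32>B[j]=30 take 30 → j++
[i=3,j=7] B done, take A[i]=32 → i++
[i=4,j=7] B done, take A[i]=33 → i++

[1, 12, 13, 17, 18, 23, 24, 30, 32, 33]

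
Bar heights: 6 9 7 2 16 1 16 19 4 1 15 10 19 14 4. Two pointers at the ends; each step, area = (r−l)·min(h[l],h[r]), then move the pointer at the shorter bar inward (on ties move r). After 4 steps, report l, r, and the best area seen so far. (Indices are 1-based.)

l=4, r=14, best area=108

l=1 r=15: min(6,4)*14=56 best=56 *, r--
l=1 r=14: min(6,14)*13=78 best=78 *, l++
l=2 r=14: min(9,14)*12=108 best=108 *, l++
l=3 r=14: min(7,14)*11=77 best=108, l++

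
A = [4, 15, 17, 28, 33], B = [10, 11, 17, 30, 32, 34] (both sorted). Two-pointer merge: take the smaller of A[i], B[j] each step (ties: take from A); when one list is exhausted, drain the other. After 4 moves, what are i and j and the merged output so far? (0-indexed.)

i=0 j=0: A[i]=4<=B[j]=10 take 4, i++
i=1 j=0: A[i]=15>B[j]=10 take 10, j++
i=1 j=1: A[i]=15>B[j]=11 take 11, j++
i=1 j=2: A[i]=15<=B[j]=17 take 15, i++

i=2, j=2, merged so far=[4, 10, 11, 15]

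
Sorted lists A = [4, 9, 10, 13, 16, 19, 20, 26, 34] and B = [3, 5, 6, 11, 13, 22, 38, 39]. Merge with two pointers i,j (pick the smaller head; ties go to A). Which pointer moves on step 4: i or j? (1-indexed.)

[i=1,j=1] A[i]=4>B[j]=3 take 3 → j++
[i=1,j=2] A[i]=4<=B[j]=5 take 4 → i++
[i=2,j=2] A[i]=9>B[j]=5 take 5 → j++
[i=2,j=3] A[i]=9>B[j]=6 take 6 → j++

j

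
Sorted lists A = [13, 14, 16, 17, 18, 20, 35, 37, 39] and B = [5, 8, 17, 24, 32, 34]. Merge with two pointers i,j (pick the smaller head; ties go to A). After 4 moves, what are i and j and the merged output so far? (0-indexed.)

i=2, j=2, merged so far=[5, 8, 13, 14]

i=0 j=0: A[i]=13>B[j]=5 take 5, j++
i=0 j=1: A[i]=13>B[j]=8 take 8, j++
i=0 j=2: A[i]=13<=B[j]=17 take 13, i++
i=1 j=2: A[i]=14<=B[j]=17 take 14, i++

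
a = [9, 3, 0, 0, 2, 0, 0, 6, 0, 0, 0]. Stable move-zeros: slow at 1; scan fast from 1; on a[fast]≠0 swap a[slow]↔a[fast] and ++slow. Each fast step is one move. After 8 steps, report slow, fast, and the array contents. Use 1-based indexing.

slow=5, fast=9, a=[9, 3, 2, 6, 0, 0, 0, 0, 0, 0, 0]

(s=1,f=1) a[fast]=9≠0 swap→a[1]=9 → slow++,fast++
(s=2,f=2) a[fast]=3≠0 swap→a[2]=3 → slow++,fast++
(s=3,f=3) a[fast]=0 → fast++
(s=3,f=4) a[fast]=0 → fast++
(s=3,f=5) a[fast]=2≠0 swap→a[3]=2 → slow++,fast++
(s=4,f=6) a[fast]=0 → fast++
(s=4,f=7) a[fast]=0 → fast++
(s=4,f=8) a[fast]=6≠0 swap→a[4]=6 → slow++,fast++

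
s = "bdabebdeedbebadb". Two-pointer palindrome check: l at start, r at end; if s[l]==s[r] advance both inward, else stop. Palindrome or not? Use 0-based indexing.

l=0 r=15: 'b'=='b', l++,r--
l=1 r=14: 'd'=='d', l++,r--
l=2 r=13: 'a'=='a', l++,r--
l=3 r=12: 'b'=='b', l++,r--
l=4 r=11: 'e'=='e', l++,r--
l=5 r=10: 'b'=='b', l++,r--
l=6 r=9: 'd'=='d', l++,r--
l=7 r=8: 'e'=='e', l++,r--

palindrome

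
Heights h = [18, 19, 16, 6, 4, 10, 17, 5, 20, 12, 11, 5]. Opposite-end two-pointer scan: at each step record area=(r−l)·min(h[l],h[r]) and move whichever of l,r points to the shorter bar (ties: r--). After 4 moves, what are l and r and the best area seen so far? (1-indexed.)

[1,12] min(18,5)*11=55 best=55 * → r--
[1,11] min(18,11)*10=110 best=110 * → r--
[1,10] min(18,12)*9=108 best=110 → r--
[1,9] min(18,20)*8=144 best=144 * → l++

l=2, r=9, best area=144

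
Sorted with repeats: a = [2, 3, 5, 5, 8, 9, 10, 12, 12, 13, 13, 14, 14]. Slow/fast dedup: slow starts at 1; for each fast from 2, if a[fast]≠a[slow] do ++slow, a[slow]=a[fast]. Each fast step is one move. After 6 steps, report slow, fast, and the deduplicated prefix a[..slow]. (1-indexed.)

(s=1,f=2) a[fast]=3≠a[slow]=2 write a[2]=3 → slow++,fast++
(s=2,f=3) a[fast]=5≠a[slow]=3 write a[3]=5 → slow++,fast++
(s=3,f=4) a[fast]=5=a[slow] dup → fast++
(s=3,f=5) a[fast]=8≠a[slow]=5 write a[4]=8 → slow++,fast++
(s=4,f=6) a[fast]=9≠a[slow]=8 write a[5]=9 → slow++,fast++
(s=5,f=7) a[fast]=10≠a[slow]=9 write a[6]=10 → slow++,fast++

slow=6, fast=8, prefix=[2, 3, 5, 8, 9, 10]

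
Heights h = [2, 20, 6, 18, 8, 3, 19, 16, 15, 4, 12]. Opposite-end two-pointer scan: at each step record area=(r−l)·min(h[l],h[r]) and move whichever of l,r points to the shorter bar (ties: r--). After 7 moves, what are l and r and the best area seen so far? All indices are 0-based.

l=1, r=4, best area=108

[0,10] min(2,12)*10=20 best=20 * → l++
[1,10] min(20,12)*9=108 best=108 * → r--
[1,9] min(20,4)*8=32 best=108 → r--
[1,8] min(20,15)*7=105 best=108 → r--
[1,7] min(20,16)*6=96 best=108 → r--
[1,6] min(20,19)*5=95 best=108 → r--
[1,5] min(20,3)*4=12 best=108 → r--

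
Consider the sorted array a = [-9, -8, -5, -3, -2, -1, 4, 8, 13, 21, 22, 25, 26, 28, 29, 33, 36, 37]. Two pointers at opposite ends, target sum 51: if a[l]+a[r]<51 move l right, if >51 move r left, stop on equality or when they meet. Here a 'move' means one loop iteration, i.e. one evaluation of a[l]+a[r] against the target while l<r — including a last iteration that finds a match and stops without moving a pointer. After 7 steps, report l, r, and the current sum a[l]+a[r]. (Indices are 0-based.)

l=0 r=17: -9+37=28 <51, l++
l=1 r=17: -8+37=29 <51, l++
l=2 r=17: -5+37=32 <51, l++
l=3 r=17: -3+37=34 <51, l++
l=4 r=17: -2+37=35 <51, l++
l=5 r=17: -1+37=36 <51, l++
l=6 r=17: 4+37=41 <51, l++

l=7, r=17, sum=45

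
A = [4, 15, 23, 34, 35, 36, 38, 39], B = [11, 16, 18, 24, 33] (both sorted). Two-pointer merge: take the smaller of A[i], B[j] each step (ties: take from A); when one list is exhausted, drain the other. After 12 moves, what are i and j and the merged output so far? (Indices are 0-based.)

i=7, j=5, merged so far=[4, 11, 15, 16, 18, 23, 24, 33, 34, 35, 36, 38]

[i=0,j=0] A[i]=4<=B[j]=11 take 4 → i++
[i=1,j=0] A[i]=15>B[j]=11 take 11 → j++
[i=1,j=1] A[i]=15<=B[j]=16 take 15 → i++
[i=2,j=1] A[i]=23>B[j]=16 take 16 → j++
[i=2,j=2] A[i]=23>B[j]=18 take 18 → j++
[i=2,j=3] A[i]=23<=B[j]=24 take 23 → i++
[i=3,j=3] A[i]=34>B[j]=24 take 24 → j++
[i=3,j=4] A[i]=34>B[j]=33 take 33 → j++
[i=3,j=5] B done, take A[i]=34 → i++
[i=4,j=5] B done, take A[i]=35 → i++
[i=5,j=5] B done, take A[i]=36 → i++
[i=6,j=5] B done, take A[i]=38 → i++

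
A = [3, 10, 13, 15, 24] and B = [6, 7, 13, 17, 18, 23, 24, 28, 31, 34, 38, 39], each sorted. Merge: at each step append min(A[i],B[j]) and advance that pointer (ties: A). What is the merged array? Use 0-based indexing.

[3, 6, 7, 10, 13, 13, 15, 17, 18, 23, 24, 24, 28, 31, 34, 38, 39]

[i=0,j=0] A[i]=3<=B[j]=6 take 3 → i++
[i=1,j=0] A[i]=10>B[j]=6 take 6 → j++
[i=1,j=1] A[i]=10>B[j]=7 take 7 → j++
[i=1,j=2] A[i]=10<=B[j]=13 take 10 → i++
[i=2,j=2] A[i]=13<=B[j]=13 take 13 → i++
[i=3,j=2] A[i]=15>B[j]=13 take 13 → j++
[i=3,j=3] A[i]=15<=B[j]=17 take 15 → i++
[i=4,j=3] A[i]=24>B[j]=17 take 17 → j++
[i=4,j=4] A[i]=24>B[j]=18 take 18 → j++
[i=4,j=5] A[i]=24>B[j]=23 take 23 → j++
[i=4,j=6] A[i]=24<=B[j]=24 take 24 → i++
[i=5,j=6] A done, take B[j]=24 → j++
[i=5,j=7] A done, take B[j]=28 → j++
[i=5,j=8] A done, take B[j]=31 → j++
[i=5,j=9] A done, take B[j]=34 → j++
[i=5,j=10] A done, take B[j]=38 → j++
[i=5,j=11] A done, take B[j]=39 → j++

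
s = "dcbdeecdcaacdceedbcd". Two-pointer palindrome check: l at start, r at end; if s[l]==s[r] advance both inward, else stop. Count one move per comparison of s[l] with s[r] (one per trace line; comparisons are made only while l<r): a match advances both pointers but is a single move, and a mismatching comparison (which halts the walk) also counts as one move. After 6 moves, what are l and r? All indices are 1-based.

l=1 r=20: 'd'=='d', l++,r--
l=2 r=19: 'c'=='c', l++,r--
l=3 r=18: 'b'=='b', l++,r--
l=4 r=17: 'd'=='d', l++,r--
l=5 r=16: 'e'=='e', l++,r--
l=6 r=15: 'e'=='e', l++,r--

l=7, r=14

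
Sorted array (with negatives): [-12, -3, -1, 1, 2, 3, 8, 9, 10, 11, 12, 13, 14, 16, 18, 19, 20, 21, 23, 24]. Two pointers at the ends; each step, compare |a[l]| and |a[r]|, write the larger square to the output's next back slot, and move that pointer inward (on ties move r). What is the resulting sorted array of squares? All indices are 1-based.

[1,20] |-12|<=|24| out[20]=576 → r--
[1,19] |-12|<=|23| out[19]=529 → r--
[1,18] |-12|<=|21| out[18]=441 → r--
[1,17] |-12|<=|20| out[17]=400 → r--
[1,16] |-12|<=|19| out[16]=361 → r--
[1,15] |-12|<=|18| out[15]=324 → r--
[1,14] |-12|<=|16| out[14]=256 → r--
[1,13] |-12|<=|14| out[13]=196 → r--
[1,12] |-12|<=|13| out[12]=169 → r--
[1,11] |-12|<=|12| out[11]=144 → r--
[1,10] |-12|>|11| out[10]=144 → l++
[2,10] |-3|<=|11| out[9]=121 → r--
[2,9] |-3|<=|10| out[8]=100 → r--
[2,8] |-3|<=|9| out[7]=81 → r--
[2,7] |-3|<=|8| out[6]=64 → r--
[2,6] |-3|<=|3| out[5]=9 → r--
[2,5] |-3|>|2| out[4]=9 → l++
[3,5] |-1|<=|2| out[3]=4 → r--
[3,4] |-1|<=|1| out[2]=1 → r--
[3,3] |-1|<=|-1| out[1]=1 → r--

[1, 1, 4, 9, 9, 64, 81, 100, 121, 144, 144, 169, 196, 256, 324, 361, 400, 441, 529, 576]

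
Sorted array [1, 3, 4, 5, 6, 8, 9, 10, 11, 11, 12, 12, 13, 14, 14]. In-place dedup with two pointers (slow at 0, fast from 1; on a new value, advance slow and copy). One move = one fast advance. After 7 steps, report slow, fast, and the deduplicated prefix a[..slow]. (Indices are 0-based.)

slow=7, fast=8, prefix=[1, 3, 4, 5, 6, 8, 9, 10]

slow=0 fast=1: a[fast]=3≠a[slow]=1 write a[1]=3, slow++,fast++
slow=1 fast=2: a[fast]=4≠a[slow]=3 write a[2]=4, slow++,fast++
slow=2 fast=3: a[fast]=5≠a[slow]=4 write a[3]=5, slow++,fast++
slow=3 fast=4: a[fast]=6≠a[slow]=5 write a[4]=6, slow++,fast++
slow=4 fast=5: a[fast]=8≠a[slow]=6 write a[5]=8, slow++,fast++
slow=5 fast=6: a[fast]=9≠a[slow]=8 write a[6]=9, slow++,fast++
slow=6 fast=7: a[fast]=10≠a[slow]=9 write a[7]=10, slow++,fast++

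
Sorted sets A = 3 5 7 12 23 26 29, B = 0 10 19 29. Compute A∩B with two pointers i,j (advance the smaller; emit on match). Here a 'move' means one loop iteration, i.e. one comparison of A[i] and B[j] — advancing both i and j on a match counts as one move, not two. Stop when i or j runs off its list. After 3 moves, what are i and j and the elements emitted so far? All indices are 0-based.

i=2, j=1, emitted=[]

i=0 j=0: 3>0, j++
i=0 j=1: 3<10, i++
i=1 j=1: 5<10, i++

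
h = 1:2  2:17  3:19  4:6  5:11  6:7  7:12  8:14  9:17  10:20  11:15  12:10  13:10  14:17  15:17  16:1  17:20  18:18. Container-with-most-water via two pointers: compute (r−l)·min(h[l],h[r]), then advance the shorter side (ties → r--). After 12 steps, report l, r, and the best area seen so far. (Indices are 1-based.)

l=10, r=15, best area=272

[1,18] min(2,18)*17=34 best=34 * → l++
[2,18] min(17,18)*16=272 best=272 * → l++
[3,18] min(19,18)*15=270 best=272 → r--
[3,17] min(19,20)*14=266 best=272 → l++
[4,17] min(6,20)*13=78 best=272 → l++
[5,17] min(11,20)*12=132 best=272 → l++
[6,17] min(7,20)*11=77 best=272 → l++
[7,17] min(12,20)*10=120 best=272 → l++
[8,17] min(14,20)*9=126 best=272 → l++
[9,17] min(17,20)*8=136 best=272 → l++
[10,17] min(20,20)*7=140 best=272 → r--
[10,16] min(20,1)*6=6 best=272 → r--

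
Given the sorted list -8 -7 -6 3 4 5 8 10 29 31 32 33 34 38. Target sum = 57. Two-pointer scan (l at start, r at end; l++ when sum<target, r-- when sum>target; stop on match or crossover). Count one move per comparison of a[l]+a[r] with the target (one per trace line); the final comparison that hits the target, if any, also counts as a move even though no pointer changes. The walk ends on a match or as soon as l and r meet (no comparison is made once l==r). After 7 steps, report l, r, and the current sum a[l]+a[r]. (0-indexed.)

l=7, r=13, sum=48

l=0 r=13: -8+38=30 <57, l++
l=1 r=13: -7+38=31 <57, l++
l=2 r=13: -6+38=32 <57, l++
l=3 r=13: 3+38=41 <57, l++
l=4 r=13: 4+38=42 <57, l++
l=5 r=13: 5+38=43 <57, l++
l=6 r=13: 8+38=46 <57, l++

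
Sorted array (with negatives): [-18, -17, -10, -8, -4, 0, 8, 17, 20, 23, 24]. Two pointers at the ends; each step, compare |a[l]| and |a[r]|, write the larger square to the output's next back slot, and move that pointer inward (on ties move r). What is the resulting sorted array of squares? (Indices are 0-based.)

[0, 16, 64, 64, 100, 289, 289, 324, 400, 529, 576]

l=0 r=10: |-18|<=|24| out[10]=576, r--
l=0 r=9: |-18|<=|23| out[9]=529, r--
l=0 r=8: |-18|<=|20| out[8]=400, r--
l=0 r=7: |-18|>|17| out[7]=324, l++
l=1 r=7: |-17|<=|17| out[6]=289, r--
l=1 r=6: |-17|>|8| out[5]=289, l++
l=2 r=6: |-10|>|8| out[4]=100, l++
l=3 r=6: |-8|<=|8| out[3]=64, r--
l=3 r=5: |-8|>|0| out[2]=64, l++
l=4 r=5: |-4|>|0| out[1]=16, l++
l=5 r=5: |0|<=|0| out[0]=0, r--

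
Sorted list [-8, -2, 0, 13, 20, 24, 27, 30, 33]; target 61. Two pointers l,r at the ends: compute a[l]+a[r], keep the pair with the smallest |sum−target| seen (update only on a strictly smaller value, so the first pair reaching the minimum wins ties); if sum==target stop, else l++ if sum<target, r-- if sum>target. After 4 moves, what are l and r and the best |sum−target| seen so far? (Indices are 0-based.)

[0,8] -8+33=25 d=36 * → l++
[1,8] -2+33=31 d=30 * → l++
[2,8] 0+33=33 d=28 * → l++
[3,8] 13+33=46 d=15 * → l++

l=4, r=8, best |Δ|=15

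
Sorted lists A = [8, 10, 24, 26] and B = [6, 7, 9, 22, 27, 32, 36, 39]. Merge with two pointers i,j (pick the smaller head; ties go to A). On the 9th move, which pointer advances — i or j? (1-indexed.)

j

[i=1,j=1] A[i]=8>B[j]=6 take 6 → j++
[i=1,j=2] A[i]=8>B[j]=7 take 7 → j++
[i=1,j=3] A[i]=8<=B[j]=9 take 8 → i++
[i=2,j=3] A[i]=10>B[j]=9 take 9 → j++
[i=2,j=4] A[i]=10<=B[j]=22 take 10 → i++
[i=3,j=4] A[i]=24>B[j]=22 take 22 → j++
[i=3,j=5] A[i]=24<=B[j]=27 take 24 → i++
[i=4,j=5] A[i]=26<=B[j]=27 take 26 → i++
[i=5,j=5] A done, take B[j]=27 → j++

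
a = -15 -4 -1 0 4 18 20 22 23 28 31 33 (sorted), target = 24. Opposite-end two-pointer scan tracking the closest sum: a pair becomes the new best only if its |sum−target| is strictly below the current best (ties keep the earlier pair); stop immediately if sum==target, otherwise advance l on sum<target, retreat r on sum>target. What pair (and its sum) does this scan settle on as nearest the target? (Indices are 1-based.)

pair (-4, 28) with sum 24 (|Δ|=0)

[1,12] -15+33=18 d=6 * → l++
[2,12] -4+33=29 d=5 * → r--
[2,11] -4+31=27 d=3 * → r--
[2,10] -4+28=24 d=0 * → stop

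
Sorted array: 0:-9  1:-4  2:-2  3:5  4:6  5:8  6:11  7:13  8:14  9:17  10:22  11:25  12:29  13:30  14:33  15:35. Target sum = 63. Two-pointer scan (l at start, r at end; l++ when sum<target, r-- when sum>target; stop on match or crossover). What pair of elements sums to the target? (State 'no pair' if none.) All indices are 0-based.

l=0 r=15: -9+35=26 <63, l++
l=1 r=15: -4+35=31 <63, l++
l=2 r=15: -2+35=33 <63, l++
l=3 r=15: 5+35=40 <63, l++
l=4 r=15: 6+35=41 <63, l++
l=5 r=15: 8+35=43 <63, l++
l=6 r=15: 11+35=46 <63, l++
l=7 r=15: 13+35=48 <63, l++
l=8 r=15: 14+35=49 <63, l++
l=9 r=15: 17+35=52 <63, l++
l=10 r=15: 22+35=57 <63, l++
l=11 r=15: 25+35=60 <63, l++
l=12 r=15: 29+35=64 >63, r--
l=12 r=14: 29+33=62 <63, l++
l=13 r=14: 30+33=63, found

(30, 33)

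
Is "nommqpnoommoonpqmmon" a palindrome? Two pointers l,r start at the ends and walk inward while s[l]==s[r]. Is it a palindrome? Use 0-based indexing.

palindrome

l=0 r=19: 'n'=='n', l++,r--
l=1 r=18: 'o'=='o', l++,r--
l=2 r=17: 'm'=='m', l++,r--
l=3 r=16: 'm'=='m', l++,r--
l=4 r=15: 'q'=='q', l++,r--
l=5 r=14: 'p'=='p', l++,r--
l=6 r=13: 'n'=='n', l++,r--
l=7 r=12: 'o'=='o', l++,r--
l=8 r=11: 'o'=='o', l++,r--
l=9 r=10: 'm'=='m', l++,r--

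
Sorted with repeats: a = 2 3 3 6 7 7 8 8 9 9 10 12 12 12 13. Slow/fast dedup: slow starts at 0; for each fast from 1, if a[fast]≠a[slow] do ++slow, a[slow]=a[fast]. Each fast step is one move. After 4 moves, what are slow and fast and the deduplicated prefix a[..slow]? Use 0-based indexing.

(s=0,f=1) a[fast]=3≠a[slow]=2 write a[1]=3 → slow++,fast++
(s=1,f=2) a[fast]=3=a[slow] dup → fast++
(s=1,f=3) a[fast]=6≠a[slow]=3 write a[2]=6 → slow++,fast++
(s=2,f=4) a[fast]=7≠a[slow]=6 write a[3]=7 → slow++,fast++

slow=3, fast=5, prefix=[2, 3, 6, 7]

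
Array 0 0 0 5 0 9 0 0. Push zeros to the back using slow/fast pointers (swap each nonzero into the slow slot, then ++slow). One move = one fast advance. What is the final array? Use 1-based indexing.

[5, 9, 0, 0, 0, 0, 0, 0]

slow=1 fast=1: a[fast]=0, fast++
slow=1 fast=2: a[fast]=0, fast++
slow=1 fast=3: a[fast]=0, fast++
slow=1 fast=4: a[fast]=5≠0 swap→a[1]=5, slow++,fast++
slow=2 fast=5: a[fast]=0, fast++
slow=2 fast=6: a[fast]=9≠0 swap→a[2]=9, slow++,fast++
slow=3 fast=7: a[fast]=0, fast++
slow=3 fast=8: a[fast]=0, fast++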